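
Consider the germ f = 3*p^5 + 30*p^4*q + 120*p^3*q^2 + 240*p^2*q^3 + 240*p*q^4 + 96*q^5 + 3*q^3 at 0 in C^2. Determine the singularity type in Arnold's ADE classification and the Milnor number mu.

Type E8, Milnor number mu = 8.

The Hessian of f at 0 is [[0, 0], [0, 0]] with rank 0, so corank 2. A Groebner basis of the Jacobian ideal J(f) in C{p,q} is {p^4 + 8*p^3*q, q^2}; counting standard monomials gives mu = 8. Corank 2; j^3 = 3*q^3 is a perfect cube, so E-series; the 5-jet and mu = 8 give E_8.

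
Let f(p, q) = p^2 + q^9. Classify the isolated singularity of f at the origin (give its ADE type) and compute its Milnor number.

Type A8, Milnor number mu = 8.

The Hessian of f at 0 has rank 1. Corank 1: A-series; mu = 8 gives A_8.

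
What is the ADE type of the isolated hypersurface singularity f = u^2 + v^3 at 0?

A2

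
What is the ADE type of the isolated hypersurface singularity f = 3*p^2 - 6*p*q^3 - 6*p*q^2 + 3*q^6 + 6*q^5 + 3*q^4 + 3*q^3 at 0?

A2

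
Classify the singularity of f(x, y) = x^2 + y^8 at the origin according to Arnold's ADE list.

The Hessian of f at 0 has rank 1. Corank 1: A-series; mu = 7 gives A_7.

A_7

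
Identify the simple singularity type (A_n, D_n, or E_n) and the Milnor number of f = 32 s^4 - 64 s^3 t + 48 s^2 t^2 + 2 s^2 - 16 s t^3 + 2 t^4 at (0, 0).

The Hessian of f at 0 is [[4, 0], [0, 0]] with rank 1, so corank 1. A Groebner basis of the Jacobian ideal J(f) in C{s,t} is {t^3, s}; counting standard monomials gives mu = 3. Corank 1: A-series; mu = 3 gives A_3.

Type A_{3}, Milnor number mu = 3.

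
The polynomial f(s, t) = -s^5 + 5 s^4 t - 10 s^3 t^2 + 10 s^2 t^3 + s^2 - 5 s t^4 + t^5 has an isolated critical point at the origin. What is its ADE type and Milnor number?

The Hessian of f at 0 is [[2, 0], [0, 0]] with rank 1, so corank 1. A Groebner basis of the Jacobian ideal J(f) in C{s,t} is {t^4, s}; counting standard monomials gives mu = 4. Corank 1: A-series; mu = 4 gives A_4.

Type A4, Milnor number mu = 4.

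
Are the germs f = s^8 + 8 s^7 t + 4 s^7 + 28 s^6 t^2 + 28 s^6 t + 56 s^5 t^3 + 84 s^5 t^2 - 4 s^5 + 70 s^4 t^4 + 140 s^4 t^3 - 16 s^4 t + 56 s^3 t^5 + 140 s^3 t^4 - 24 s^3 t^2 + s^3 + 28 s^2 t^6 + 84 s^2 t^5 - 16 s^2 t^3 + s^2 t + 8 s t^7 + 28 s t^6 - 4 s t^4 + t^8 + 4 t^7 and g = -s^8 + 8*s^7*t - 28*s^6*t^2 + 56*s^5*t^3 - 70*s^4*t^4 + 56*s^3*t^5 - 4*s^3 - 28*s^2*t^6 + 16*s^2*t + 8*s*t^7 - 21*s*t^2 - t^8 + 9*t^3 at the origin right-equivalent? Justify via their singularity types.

Yes.

The Hessian of f at 0 is [[0, 0], [0, 0]] with rank 0, so corank 2. A Groebner basis of the Jacobian ideal J(f) in C{s,t} is {s^2*t^2, -s^2*t - s^2/2 + s*t^3, 4*s^2*t + 3*s^2/2 - s*t/2 + t^4, s^3}; counting standard monomials gives mu = 9. Corank 2; j^3 = s^2*(s + t) has shape L^2 M (L != M), so D-series; mu = 9 gives D_9. The Hessian of g at 0 is [[0, 0], [0, 0]] with rank 0, so corank 2. A Groebner basis of the Jacobian ideal J(g) in C{s,t} is {-32*s*t + t^7 + 48*t^2, s*t^2 - 3*t^3/2, s^2 - 5*s*t/2 + 3*t^2/2}; counting standard monomials gives mu = 9. Corank 2; j^3 = -(s - t)*(2*s - 3*t)^2 has shape L^2 M (L != M), so D-series; mu = 9 gives D_9. Both have type D_9, hence right-equivalent.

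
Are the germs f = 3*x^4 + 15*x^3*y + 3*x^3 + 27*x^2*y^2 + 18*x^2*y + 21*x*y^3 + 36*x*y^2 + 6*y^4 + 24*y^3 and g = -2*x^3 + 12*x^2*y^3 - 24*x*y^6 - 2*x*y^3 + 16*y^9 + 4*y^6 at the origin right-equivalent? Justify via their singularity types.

Yes.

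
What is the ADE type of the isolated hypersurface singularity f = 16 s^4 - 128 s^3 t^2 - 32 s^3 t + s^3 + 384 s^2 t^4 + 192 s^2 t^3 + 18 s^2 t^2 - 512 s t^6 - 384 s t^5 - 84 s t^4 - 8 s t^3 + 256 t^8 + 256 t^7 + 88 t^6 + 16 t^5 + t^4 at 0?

E6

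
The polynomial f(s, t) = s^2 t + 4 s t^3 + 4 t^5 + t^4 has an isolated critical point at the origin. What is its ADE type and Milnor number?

Type D_5, Milnor number mu = 5.

The Hessian of f at 0 has rank 0. Corank 2; j^3 = s^2*t has shape L^2 M (L != M), so D-series; mu = 5 gives D_5.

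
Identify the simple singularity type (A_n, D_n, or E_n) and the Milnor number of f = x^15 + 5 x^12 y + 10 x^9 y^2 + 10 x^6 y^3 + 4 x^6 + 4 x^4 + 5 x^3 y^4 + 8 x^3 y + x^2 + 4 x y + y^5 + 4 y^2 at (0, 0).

Type A_4, Milnor number mu = 4.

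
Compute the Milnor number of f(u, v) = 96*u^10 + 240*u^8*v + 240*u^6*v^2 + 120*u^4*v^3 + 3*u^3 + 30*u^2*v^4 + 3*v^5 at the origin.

8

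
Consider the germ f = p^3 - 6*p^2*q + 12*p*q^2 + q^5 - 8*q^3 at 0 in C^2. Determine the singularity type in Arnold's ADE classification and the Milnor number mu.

Type E8, Milnor number mu = 8.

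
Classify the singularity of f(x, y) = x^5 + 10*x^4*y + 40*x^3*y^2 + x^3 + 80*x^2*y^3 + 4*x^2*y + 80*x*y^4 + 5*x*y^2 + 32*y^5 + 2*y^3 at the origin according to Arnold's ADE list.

D_{6}

The Hessian of f at 0 has rank 0. Corank 2; j^3 = (x + y)^2*(x + 2*y) has shape L^2 M (L != M), so D-series; mu = 6 gives D_6.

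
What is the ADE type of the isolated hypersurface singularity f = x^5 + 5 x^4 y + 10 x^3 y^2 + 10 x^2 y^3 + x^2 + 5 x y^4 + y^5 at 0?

The Hessian of f at 0 has rank 1. Corank 1: A-series; mu = 4 gives A_4.

A_{4}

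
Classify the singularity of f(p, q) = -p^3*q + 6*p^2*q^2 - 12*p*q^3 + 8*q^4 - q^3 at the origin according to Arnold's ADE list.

The Hessian of f at 0 has rank 0. Corank 2; j^3 = -q^3 is a perfect cube, so E-series; the 4-jet and mu = 7 give E_7.

E_{7}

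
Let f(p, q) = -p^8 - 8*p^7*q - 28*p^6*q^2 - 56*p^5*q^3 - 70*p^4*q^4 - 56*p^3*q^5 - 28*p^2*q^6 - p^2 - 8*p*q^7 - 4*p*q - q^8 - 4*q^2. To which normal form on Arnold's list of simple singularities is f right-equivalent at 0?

A_{7}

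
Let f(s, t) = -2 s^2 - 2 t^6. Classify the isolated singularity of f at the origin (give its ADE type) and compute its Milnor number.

Type A5, Milnor number mu = 5.

The Hessian of f at 0 has rank 1. Corank 1: A-series; mu = 5 gives A_5.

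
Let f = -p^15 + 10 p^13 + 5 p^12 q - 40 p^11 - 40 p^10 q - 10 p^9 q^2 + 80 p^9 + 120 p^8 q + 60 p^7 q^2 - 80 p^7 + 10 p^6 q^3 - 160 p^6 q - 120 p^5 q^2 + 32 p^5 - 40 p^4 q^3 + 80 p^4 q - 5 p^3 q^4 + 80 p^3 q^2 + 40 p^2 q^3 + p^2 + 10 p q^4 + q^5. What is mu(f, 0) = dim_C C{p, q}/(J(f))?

The Hessian of f at 0 has rank 1. Corank 1: A-series; mu = 4 gives A_4.

4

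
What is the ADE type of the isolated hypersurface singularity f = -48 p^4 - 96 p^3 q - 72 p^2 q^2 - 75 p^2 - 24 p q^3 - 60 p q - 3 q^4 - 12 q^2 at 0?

A_3

The Hessian of f at 0 is [[-150, -60], [-60, -24]] with rank 1, so corank 1. A Groebner basis of the Jacobian ideal J(f) in C{p,q} is {q^3, p + 2*q/5}; counting standard monomials gives mu = 3. Corank 1: A-series; mu = 3 gives A_3.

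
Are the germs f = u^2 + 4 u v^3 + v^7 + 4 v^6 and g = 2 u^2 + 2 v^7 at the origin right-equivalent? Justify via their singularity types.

Yes.

The Hessian of f at 0 is [[2, 0], [0, 0]] with rank 1, so corank 1. A Groebner basis of the Jacobian ideal J(f) in C{u,v} is {u/2 + v^3, u^2}; counting standard monomials gives mu = 6. Corank 1: A-series; mu = 6 gives A_6. The Hessian of g at 0 is [[4, 0], [0, 0]] with rank 1, so corank 1. A Groebner basis of the Jacobian ideal J(g) in C{u,v} is {v^6, u}; counting standard monomials gives mu = 6. Corank 1: A-series; mu = 6 gives A_6. Both have type A_6, hence right-equivalent.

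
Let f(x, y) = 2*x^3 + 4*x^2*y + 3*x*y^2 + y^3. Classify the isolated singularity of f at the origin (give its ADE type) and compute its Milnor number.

Type D_4, Milnor number mu = 4.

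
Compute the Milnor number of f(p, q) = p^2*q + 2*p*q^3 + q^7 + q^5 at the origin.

8

The Hessian of f at 0 is [[0, 0], [0, 0]] with rank 0, so corank 2. A Groebner basis of the Jacobian ideal J(f) in C{p,q} is {p^2*q^2 + p^2/7 + p*q^2/7, p^3 - p^2/7 - p*q^2/7, p*q + q^3}; counting standard monomials gives mu = 8. Corank 2; j^3 = p^2*q has shape L^2 M (L != M), so D-series; mu = 8 gives D_8.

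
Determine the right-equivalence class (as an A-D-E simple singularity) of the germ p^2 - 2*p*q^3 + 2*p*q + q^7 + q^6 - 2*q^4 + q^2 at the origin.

A6

The Hessian of f at 0 is [[2, 2], [2, 2]] with rank 1, so corank 1. A Groebner basis of the Jacobian ideal J(f) in C{p,q} is {-p + q^3 - q, p^2 + 2*p*q + q^2}; counting standard monomials gives mu = 6. Corank 1: A-series; mu = 6 gives A_6.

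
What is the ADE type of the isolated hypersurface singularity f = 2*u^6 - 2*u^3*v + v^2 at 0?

The Hessian of f at 0 has rank 1. Corank 1: A-series; mu = 5 gives A_5.

A_5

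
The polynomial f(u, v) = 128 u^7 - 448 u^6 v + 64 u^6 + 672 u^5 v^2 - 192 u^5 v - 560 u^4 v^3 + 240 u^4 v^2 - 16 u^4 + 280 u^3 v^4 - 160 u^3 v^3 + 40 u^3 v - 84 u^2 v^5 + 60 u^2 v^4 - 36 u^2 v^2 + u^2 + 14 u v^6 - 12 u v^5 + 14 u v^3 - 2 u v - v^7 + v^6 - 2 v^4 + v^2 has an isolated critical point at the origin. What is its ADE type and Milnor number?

Type A6, Milnor number mu = 6.

The Hessian of f at 0 has rank 1. Corank 1: A-series; mu = 6 gives A_6.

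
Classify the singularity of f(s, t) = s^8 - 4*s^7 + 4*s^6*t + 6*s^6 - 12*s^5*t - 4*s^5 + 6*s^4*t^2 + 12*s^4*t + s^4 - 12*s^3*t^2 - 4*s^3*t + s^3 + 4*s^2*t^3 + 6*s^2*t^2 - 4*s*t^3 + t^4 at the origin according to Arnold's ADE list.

The Hessian of f at 0 has rank 0. Corank 2; j^3 = s^3 is a perfect cube, so E-series; the 4-jet and mu = 6 give E_6.

E6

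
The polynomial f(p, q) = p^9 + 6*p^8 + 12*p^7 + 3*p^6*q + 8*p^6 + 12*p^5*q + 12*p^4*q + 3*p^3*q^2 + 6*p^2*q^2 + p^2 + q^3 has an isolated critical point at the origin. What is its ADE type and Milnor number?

The Hessian of f at 0 has rank 1. Corank 1: A-series; mu = 2 gives A_2.

Type A_{2}, Milnor number mu = 2.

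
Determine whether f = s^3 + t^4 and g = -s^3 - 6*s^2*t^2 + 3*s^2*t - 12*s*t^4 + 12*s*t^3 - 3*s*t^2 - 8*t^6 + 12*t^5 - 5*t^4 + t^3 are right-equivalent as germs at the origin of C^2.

Yes.

The Hessian of f at 0 has rank 0. Corank 2; j^3 = s^3 is a perfect cube, so E-series; the 4-jet and mu = 6 give E_6. The Hessian of g at 0 has rank 0. Corank 2; j^3 = -(s - t)^3 is a perfect cube, so E-series; the 4-jet and mu = 6 give E_6. Both have type E_6, hence right-equivalent.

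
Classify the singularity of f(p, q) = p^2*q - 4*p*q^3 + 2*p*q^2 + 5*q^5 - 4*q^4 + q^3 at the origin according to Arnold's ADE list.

The Hessian of f at 0 is [[0, 0], [0, 0]] with rank 0, so corank 2. A Groebner basis of the Jacobian ideal J(f) in C{p,q} is {p^3 + 6*p^2 + 25*p*q/2 + 13*q^2/2, p^2*q - 4*p^2 - 17*p*q/2 - 9*q^2/2, 2*p^2 + p*q^2 + 9*p*q/2 + 5*q^2/2, -p*q/2 + q^3 - q^2/2}; counting standard monomials gives mu = 6. Corank 2; j^3 = q*(p + q)^2 has shape L^2 M (L != M), so D-series; mu = 6 gives D_6.

D6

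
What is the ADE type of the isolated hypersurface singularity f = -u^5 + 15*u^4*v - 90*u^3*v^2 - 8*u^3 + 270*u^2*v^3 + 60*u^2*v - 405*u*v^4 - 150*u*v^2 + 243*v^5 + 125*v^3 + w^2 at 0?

E_{8}

The Hessian of f at 0 has rank 1. Corank 2; j^3 = -(2*u - 5*v)^3 is a perfect cube, so E-series; the 5-jet and mu = 8 give E_8.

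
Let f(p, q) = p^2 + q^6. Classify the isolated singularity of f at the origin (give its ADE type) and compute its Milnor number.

The Hessian of f at 0 has rank 1. Corank 1: A-series; mu = 5 gives A_5.

Type A_{5}, Milnor number mu = 5.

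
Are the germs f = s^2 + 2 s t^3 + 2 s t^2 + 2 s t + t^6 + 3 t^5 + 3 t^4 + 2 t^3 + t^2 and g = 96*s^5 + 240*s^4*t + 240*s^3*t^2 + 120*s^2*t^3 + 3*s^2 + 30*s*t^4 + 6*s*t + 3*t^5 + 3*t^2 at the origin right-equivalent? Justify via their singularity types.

The Hessian of f at 0 has rank 1. Corank 1: A-series; mu = 4 gives A_4. The Hessian of g at 0 has rank 1. Corank 1: A-series; mu = 4 gives A_4. Both have type A_4, hence right-equivalent.

Yes.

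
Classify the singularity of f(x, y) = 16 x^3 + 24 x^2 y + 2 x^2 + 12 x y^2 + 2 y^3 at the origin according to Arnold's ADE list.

The Hessian of f at 0 has rank 1. Corank 1: A-series; mu = 2 gives A_2.

A2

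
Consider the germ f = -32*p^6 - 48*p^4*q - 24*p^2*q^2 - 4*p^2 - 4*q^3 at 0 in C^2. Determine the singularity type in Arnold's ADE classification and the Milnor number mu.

The Hessian of f at 0 has rank 1. Corank 1: A-series; mu = 2 gives A_2.

Type A_{2}, Milnor number mu = 2.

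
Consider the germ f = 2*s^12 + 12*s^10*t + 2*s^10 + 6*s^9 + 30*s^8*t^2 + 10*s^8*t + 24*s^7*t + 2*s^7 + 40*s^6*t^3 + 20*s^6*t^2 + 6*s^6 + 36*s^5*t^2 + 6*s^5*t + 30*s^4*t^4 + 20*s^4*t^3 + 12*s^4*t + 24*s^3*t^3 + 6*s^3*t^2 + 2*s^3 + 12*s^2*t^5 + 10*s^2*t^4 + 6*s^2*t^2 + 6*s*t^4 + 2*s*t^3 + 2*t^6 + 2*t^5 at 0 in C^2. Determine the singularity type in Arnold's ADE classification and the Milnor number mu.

Type E_{7}, Milnor number mu = 7.

The Hessian of f at 0 has rank 0. Corank 2; j^3 = 2*s^3 is a perfect cube, so E-series; the 4-jet and mu = 7 give E_7.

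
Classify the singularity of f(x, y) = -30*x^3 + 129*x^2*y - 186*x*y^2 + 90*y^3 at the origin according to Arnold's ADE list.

D_{4}

The Hessian of f at 0 has rank 0. Corank 2; j^3 = -3*(2*x - 3*y)*(5*x^2 - 14*x*y + 10*y^2) splits into three distinct lines over C (the quadratic factor has nonzero discriminant), so D_4.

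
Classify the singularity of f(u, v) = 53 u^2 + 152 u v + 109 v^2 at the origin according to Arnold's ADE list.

The Hessian of f at 0 is [[106, 152], [152, 218]] with rank 2, so corank 0. A Groebner basis of the Jacobian ideal J(f) in C{u,v} is {u, v}; counting standard monomials gives mu = 1. Corank 0: nondegenerate Morse point, so A_1.

A1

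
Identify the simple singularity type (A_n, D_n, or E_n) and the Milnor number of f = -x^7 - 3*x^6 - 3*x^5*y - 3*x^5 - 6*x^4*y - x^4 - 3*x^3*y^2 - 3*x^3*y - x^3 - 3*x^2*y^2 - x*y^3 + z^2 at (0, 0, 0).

The Hessian of f at 0 has rank 1. Corank 2; j^3 = -x^3 is a perfect cube, so E-series; the 4-jet and mu = 7 give E_7.

Type E7, Milnor number mu = 7.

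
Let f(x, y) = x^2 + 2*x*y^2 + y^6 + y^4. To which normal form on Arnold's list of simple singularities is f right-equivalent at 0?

A_{5}

The Hessian of f at 0 is [[2, 0], [0, 0]] with rank 1, so corank 1. A Groebner basis of the Jacobian ideal J(f) in C{x,y} is {x^3, x^2*y, x + y^2}; counting standard monomials gives mu = 5. Corank 1: A-series; mu = 5 gives A_5.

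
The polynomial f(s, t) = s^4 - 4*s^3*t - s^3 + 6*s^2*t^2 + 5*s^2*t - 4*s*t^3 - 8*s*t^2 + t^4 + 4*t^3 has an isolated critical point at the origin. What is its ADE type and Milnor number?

Type D_5, Milnor number mu = 5.

The Hessian of f at 0 is [[0, 0], [0, 0]] with rank 0, so corank 2. A Groebner basis of the Jacobian ideal J(f) in C{s,t} is {s*t^2 + s*t/2 - t^2, s*t/4 + t^3 - t^2/2, s^2 - 3*s*t + 2*t^2}; counting standard monomials gives mu = 5. Corank 2; j^3 = -(s - 2*t)^2*(s - t) has shape L^2 M (L != M), so D-series; mu = 5 gives D_5.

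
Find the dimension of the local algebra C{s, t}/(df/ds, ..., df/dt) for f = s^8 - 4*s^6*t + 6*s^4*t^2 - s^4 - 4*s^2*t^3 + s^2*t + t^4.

5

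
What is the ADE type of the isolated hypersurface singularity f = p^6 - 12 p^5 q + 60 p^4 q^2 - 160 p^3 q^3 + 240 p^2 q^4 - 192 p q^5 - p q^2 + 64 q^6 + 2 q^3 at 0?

D_7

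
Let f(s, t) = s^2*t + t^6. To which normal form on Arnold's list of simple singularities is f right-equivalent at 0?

The Hessian of f at 0 is [[0, 0], [0, 0]] with rank 0, so corank 2. A Groebner basis of the Jacobian ideal J(f) in C{s,t} is {s^2/6 + t^5, s^3, s*t}; counting standard monomials gives mu = 7. Corank 2; j^3 = s^2*t has shape L^2 M (L != M), so D-series; mu = 7 gives D_7.

D_{7}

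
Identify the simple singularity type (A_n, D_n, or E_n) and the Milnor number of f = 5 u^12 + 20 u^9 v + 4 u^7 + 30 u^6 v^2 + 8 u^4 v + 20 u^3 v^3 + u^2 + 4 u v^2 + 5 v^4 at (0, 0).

Type A_3, Milnor number mu = 3.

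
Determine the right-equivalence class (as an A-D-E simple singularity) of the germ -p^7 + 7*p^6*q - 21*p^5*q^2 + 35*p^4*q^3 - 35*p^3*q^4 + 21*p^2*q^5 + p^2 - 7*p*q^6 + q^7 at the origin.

A_{6}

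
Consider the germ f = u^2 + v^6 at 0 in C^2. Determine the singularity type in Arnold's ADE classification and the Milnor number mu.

Type A_5, Milnor number mu = 5.

The Hessian of f at 0 has rank 1. Corank 1: A-series; mu = 5 gives A_5.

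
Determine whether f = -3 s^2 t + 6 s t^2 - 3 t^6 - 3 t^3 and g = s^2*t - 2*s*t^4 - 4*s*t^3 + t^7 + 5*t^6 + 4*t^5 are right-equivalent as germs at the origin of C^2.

The Hessian of f at 0 has rank 0. Corank 2; j^3 = -3*t*(s - t)^2 has shape L^2 M (L != M), so D-series; mu = 7 gives D_7. The Hessian of g at 0 has rank 0. Corank 2; j^3 = s^2*t has shape L^2 M (L != M), so D-series; mu = 7 gives D_7. Both have type D_7, hence right-equivalent.

Yes.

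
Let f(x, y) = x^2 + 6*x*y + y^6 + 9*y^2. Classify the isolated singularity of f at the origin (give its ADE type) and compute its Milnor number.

The Hessian of f at 0 is [[2, 6], [6, 18]] with rank 1, so corank 1. A Groebner basis of the Jacobian ideal J(f) in C{x,y} is {y^5, x + 3*y}; counting standard monomials gives mu = 5. Corank 1: A-series; mu = 5 gives A_5.

Type A5, Milnor number mu = 5.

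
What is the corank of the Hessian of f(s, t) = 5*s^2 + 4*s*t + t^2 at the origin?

Hessian at 0 has rank 2.

0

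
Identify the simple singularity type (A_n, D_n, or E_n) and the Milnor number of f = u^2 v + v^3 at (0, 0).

Type D_4, Milnor number mu = 4.

The Hessian of f at 0 has rank 0. Corank 2; j^3 = v*(u^2 + v^2) splits into three distinct lines over C (the quadratic factor has nonzero discriminant), so D_4.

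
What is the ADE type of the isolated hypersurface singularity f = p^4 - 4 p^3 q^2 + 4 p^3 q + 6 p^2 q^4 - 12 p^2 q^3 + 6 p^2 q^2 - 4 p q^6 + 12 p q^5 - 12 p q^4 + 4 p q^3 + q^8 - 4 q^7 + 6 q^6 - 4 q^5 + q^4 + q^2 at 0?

The Hessian of f at 0 is [[0, 0], [0, 2]] with rank 1, so corank 1. A Groebner basis of the Jacobian ideal J(f) in C{p,q} is {p^3, q}; counting standard monomials gives mu = 3. Corank 1: A-series; mu = 3 gives A_3.

A3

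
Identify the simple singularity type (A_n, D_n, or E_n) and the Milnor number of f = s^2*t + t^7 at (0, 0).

Type D_8, Milnor number mu = 8.

The Hessian of f at 0 has rank 0. Corank 2; j^3 = s^2*t has shape L^2 M (L != M), so D-series; mu = 8 gives D_8.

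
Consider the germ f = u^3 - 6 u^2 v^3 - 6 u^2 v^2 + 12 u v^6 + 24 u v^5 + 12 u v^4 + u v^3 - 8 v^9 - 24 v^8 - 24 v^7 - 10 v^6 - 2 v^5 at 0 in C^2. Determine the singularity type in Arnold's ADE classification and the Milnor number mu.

Type E7, Milnor number mu = 7.

The Hessian of f at 0 has rank 0. Corank 2; j^3 = u^3 is a perfect cube, so E-series; the 4-jet and mu = 7 give E_7.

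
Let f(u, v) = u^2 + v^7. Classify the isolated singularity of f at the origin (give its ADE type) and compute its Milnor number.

The Hessian of f at 0 has rank 1. Corank 1: A-series; mu = 6 gives A_6.

Type A6, Milnor number mu = 6.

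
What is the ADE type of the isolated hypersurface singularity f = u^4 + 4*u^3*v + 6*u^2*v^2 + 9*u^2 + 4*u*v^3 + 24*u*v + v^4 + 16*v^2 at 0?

A3

The Hessian of f at 0 has rank 1. Corank 1: A-series; mu = 3 gives A_3.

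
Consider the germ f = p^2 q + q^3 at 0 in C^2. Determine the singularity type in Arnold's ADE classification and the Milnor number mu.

Type D_{4}, Milnor number mu = 4.

The Hessian of f at 0 has rank 0. Corank 2; j^3 = q*(p^2 + q^2) splits into three distinct lines over C (the quadratic factor has nonzero discriminant), so D_4.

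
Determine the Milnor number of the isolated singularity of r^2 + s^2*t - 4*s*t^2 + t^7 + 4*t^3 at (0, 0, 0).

8

The Hessian of f at 0 has rank 1. Corank 2; j^3 = t*(s - 2*t)^2 has shape L^2 M (L != M), so D-series; mu = 8 gives D_8.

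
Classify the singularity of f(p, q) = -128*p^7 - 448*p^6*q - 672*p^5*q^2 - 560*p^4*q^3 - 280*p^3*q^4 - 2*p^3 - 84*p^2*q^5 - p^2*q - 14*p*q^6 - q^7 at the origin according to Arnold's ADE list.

The Hessian of f at 0 is [[0, 0], [0, 0]] with rank 0, so corank 2. A Groebner basis of the Jacobian ideal J(f) in C{p,q} is {-p*q/14 + q^6, p*q^2, p^2 + p*q/2}; counting standard monomials gives mu = 8. Corank 2; j^3 = -p^2*(2*p + q) has shape L^2 M (L != M), so D-series; mu = 8 gives D_8.

D_{8}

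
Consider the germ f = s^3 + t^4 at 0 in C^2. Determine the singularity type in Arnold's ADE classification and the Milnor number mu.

Type E_6, Milnor number mu = 6.

The Hessian of f at 0 has rank 0. Corank 2; j^3 = s^3 is a perfect cube, so E-series; the 4-jet and mu = 6 give E_6.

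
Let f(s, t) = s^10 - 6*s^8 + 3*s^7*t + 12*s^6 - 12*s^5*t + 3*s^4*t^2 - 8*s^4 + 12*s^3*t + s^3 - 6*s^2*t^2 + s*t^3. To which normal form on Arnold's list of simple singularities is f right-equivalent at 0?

E_7

The Hessian of f at 0 has rank 0. Corank 2; j^3 = s^3 is a perfect cube, so E-series; the 4-jet and mu = 7 give E_7.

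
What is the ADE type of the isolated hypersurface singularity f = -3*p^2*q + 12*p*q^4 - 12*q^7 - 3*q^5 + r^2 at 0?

D_6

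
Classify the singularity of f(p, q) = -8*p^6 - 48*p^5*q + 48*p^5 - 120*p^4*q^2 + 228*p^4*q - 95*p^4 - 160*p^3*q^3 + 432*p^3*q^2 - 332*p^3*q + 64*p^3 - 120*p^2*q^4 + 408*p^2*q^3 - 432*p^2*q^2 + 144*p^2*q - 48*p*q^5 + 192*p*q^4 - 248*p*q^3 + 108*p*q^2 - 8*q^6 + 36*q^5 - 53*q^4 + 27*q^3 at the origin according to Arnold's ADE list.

The Hessian of f at 0 is [[0, 0], [0, 0]] with rank 0, so corank 2. A Groebner basis of the Jacobian ideal J(f) in C{p,q} is {p^3 - 108*p^2 - 162*p*q - 243*q^2/4, p^2*q + 132*p^2 + 198*p*q + 297*q^2/4, -160*p^2 + p*q^2 - 240*p*q - 90*q^2, 192*p^2 + 288*p*q + q^3 + 108*q^2}; counting standard monomials gives mu = 6. Corank 2; j^3 = (4*p + 3*q)^3 is a perfect cube, so E-series; the 4-jet and mu = 6 give E_6.

E6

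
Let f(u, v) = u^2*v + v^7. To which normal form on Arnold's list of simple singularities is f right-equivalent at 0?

D8

The Hessian of f at 0 is [[0, 0], [0, 0]] with rank 0, so corank 2. A Groebner basis of the Jacobian ideal J(f) in C{u,v} is {u^2/7 + v^6, u^3, u*v}; counting standard monomials gives mu = 8. Corank 2; j^3 = u^2*v has shape L^2 M (L != M), so D-series; mu = 8 gives D_8.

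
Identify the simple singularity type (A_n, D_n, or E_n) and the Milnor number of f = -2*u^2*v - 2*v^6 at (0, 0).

Type D7, Milnor number mu = 7.

The Hessian of f at 0 is [[0, 0], [0, 0]] with rank 0, so corank 2. A Groebner basis of the Jacobian ideal J(f) in C{u,v} is {u^2/6 + v^5, u^3, u*v}; counting standard monomials gives mu = 7. Corank 2; j^3 = -2*u^2*v has shape L^2 M (L != M), so D-series; mu = 7 gives D_7.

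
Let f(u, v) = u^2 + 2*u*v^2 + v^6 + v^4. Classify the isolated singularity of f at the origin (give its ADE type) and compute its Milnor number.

Type A_5, Milnor number mu = 5.

The Hessian of f at 0 is [[2, 0], [0, 0]] with rank 1, so corank 1. A Groebner basis of the Jacobian ideal J(f) in C{u,v} is {u^3, u^2*v, u + v^2}; counting standard monomials gives mu = 5. Corank 1: A-series; mu = 5 gives A_5.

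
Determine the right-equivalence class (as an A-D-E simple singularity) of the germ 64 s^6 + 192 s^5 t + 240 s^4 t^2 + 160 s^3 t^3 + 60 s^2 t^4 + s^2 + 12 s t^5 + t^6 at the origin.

A_{5}

The Hessian of f at 0 is [[2, 0], [0, 0]] with rank 1, so corank 1. A Groebner basis of the Jacobian ideal J(f) in C{s,t} is {t^5, s}; counting standard monomials gives mu = 5. Corank 1: A-series; mu = 5 gives A_5.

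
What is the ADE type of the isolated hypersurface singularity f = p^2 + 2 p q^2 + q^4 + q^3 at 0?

A_2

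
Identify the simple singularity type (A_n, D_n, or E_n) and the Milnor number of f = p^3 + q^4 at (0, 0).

Type E6, Milnor number mu = 6.

The Hessian of f at 0 is [[0, 0], [0, 0]] with rank 0, so corank 2. A Groebner basis of the Jacobian ideal J(f) in C{p,q} is {q^3, p^2}; counting standard monomials gives mu = 6. Corank 2; j^3 = p^3 is a perfect cube, so E-series; the 4-jet and mu = 6 give E_6.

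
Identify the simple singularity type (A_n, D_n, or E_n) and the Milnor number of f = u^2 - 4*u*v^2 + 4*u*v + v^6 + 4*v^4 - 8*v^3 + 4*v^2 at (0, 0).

The Hessian of f at 0 has rank 1. Corank 1: A-series; mu = 5 gives A_5.

Type A_5, Milnor number mu = 5.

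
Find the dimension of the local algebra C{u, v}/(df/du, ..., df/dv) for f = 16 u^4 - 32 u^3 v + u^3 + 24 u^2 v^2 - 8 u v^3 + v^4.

The Hessian of f at 0 is [[0, 0], [0, 0]] with rank 0, so corank 2. A Groebner basis of the Jacobian ideal J(f) in C{u,v} is {v^4, u*v^2 - v^3/6, u^2}; counting standard monomials gives mu = 6. Corank 2; j^3 = u^3 is a perfect cube, so E-series; the 4-jet and mu = 6 give E_6.

6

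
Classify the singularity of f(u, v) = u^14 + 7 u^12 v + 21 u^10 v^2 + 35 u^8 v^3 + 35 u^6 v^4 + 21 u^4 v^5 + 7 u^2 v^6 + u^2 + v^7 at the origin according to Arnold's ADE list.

A_6

The Hessian of f at 0 is [[2, 0], [0, 0]] with rank 1, so corank 1. A Groebner basis of the Jacobian ideal J(f) in C{u,v} is {v^6, u}; counting standard monomials gives mu = 6. Corank 1: A-series; mu = 6 gives A_6.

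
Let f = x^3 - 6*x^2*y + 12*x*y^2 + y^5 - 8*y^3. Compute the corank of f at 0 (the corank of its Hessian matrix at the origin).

The Hessian at 0 is [[0, 0], [0, 0]] of rank 0; hence corank 2.

2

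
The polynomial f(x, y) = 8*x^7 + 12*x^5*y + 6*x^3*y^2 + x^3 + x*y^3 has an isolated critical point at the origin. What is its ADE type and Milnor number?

Type E_7, Milnor number mu = 7.

The Hessian of f at 0 has rank 0. Corank 2; j^3 = x^3 is a perfect cube, so E-series; the 4-jet and mu = 7 give E_7.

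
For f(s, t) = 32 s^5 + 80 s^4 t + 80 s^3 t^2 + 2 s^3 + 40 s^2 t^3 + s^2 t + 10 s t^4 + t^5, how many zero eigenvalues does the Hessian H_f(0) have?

2

Hessian at 0 has rank 0.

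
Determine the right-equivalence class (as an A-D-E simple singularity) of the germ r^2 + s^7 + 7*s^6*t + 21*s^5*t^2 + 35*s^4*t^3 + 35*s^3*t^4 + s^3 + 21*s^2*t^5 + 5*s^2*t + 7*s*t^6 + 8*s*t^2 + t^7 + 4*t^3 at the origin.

D_{8}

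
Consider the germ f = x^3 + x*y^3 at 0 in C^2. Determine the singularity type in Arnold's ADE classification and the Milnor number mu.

Type E_{7}, Milnor number mu = 7.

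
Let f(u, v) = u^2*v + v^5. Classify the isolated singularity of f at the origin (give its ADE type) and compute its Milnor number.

The Hessian of f at 0 has rank 0. Corank 2; j^3 = u^2*v has shape L^2 M (L != M), so D-series; mu = 6 gives D_6.

Type D_6, Milnor number mu = 6.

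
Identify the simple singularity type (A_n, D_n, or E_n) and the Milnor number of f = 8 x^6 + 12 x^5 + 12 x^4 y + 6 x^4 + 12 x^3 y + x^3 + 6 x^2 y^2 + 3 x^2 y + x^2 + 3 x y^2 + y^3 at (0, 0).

Type A_2, Milnor number mu = 2.

The Hessian of f at 0 has rank 1. Corank 1: A-series; mu = 2 gives A_2.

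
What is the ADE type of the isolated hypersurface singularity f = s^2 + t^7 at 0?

A_6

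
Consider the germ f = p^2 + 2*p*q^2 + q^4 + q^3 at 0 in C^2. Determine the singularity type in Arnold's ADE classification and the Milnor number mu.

Type A_{2}, Milnor number mu = 2.

The Hessian of f at 0 has rank 1. Corank 1: A-series; mu = 2 gives A_2.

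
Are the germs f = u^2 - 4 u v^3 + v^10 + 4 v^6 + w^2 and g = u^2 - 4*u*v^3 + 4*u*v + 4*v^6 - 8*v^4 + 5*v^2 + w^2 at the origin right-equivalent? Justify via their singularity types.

No.

The Hessian of f at 0 has rank 2. Corank 1: A-series; mu = 9 gives A_9. The Hessian of g at 0 has rank 3. Corank 0: nondegenerate Morse point, so A_1. f is A_9 but g is A_1, hence not right-equivalent.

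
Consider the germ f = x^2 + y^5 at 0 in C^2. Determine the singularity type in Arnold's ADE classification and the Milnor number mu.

The Hessian of f at 0 has rank 1. Corank 1: A-series; mu = 4 gives A_4.

Type A_{4}, Milnor number mu = 4.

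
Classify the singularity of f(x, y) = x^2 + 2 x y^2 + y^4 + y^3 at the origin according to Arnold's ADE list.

A_{2}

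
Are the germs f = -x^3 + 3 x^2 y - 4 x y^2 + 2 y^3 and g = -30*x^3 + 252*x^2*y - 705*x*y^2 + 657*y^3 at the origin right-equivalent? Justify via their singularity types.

Yes.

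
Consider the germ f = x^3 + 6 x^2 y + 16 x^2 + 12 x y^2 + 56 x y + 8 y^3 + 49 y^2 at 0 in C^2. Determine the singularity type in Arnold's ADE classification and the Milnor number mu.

Type A_2, Milnor number mu = 2.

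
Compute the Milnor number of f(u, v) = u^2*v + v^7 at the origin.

8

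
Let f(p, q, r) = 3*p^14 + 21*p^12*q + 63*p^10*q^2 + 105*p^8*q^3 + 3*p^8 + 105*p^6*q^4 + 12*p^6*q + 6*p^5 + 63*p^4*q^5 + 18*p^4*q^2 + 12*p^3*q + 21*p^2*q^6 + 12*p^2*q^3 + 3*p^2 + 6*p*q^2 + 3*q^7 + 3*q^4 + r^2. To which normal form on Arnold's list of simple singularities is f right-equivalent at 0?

A_6

The Hessian of f at 0 has rank 2. Corank 1: A-series; mu = 6 gives A_6.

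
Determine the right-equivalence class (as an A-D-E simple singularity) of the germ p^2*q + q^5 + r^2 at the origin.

D_6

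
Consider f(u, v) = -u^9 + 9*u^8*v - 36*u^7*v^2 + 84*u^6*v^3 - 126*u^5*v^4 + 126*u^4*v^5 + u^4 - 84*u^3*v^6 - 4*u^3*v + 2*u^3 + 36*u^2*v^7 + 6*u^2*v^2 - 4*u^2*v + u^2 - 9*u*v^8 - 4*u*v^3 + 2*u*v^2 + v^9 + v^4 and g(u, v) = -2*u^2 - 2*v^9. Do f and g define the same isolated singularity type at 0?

Yes.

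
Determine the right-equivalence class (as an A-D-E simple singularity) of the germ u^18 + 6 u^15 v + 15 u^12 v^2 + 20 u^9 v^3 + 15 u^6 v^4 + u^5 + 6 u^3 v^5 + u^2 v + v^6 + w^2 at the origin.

The Hessian of f at 0 has rank 1. Corank 2; j^3 = u^2*v has shape L^2 M (L != M), so D-series; mu = 7 gives D_7.

D7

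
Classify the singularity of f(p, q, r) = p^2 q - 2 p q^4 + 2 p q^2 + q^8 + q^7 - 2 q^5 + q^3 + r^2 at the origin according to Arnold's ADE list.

D_{9}

The Hessian of f at 0 is [[0, 0, 0], [0, 0, 0], [0, 0, 2]] with rank 1, so corank 2. A Groebner basis of the Jacobian ideal J(f) in C{p,q,r} is {p^2*q^2 + 16*p^2*q + 2*p^2 + 32*p*q^2 + 3*p*q + 16*q^3 + q^2, -8*p^2*q - p^2 + p*q^3 - 16*p*q^2 - p*q - 8*q^3, -p*q + q^4 - q^2, p^3 + 3*p^2*q + 3*p*q^2 + q^3, r}; counting standard monomials gives mu = 9. Corank 2; j^3 = q*(p + q)^2 has shape L^2 M (L != M), so D-series; mu = 9 gives D_9.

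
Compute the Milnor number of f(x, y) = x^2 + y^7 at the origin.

The Hessian of f at 0 is [[2, 0], [0, 0]] with rank 1, so corank 1. A Groebner basis of the Jacobian ideal J(f) in C{x,y} is {y^6, x}; counting standard monomials gives mu = 6. Corank 1: A-series; mu = 6 gives A_6.

6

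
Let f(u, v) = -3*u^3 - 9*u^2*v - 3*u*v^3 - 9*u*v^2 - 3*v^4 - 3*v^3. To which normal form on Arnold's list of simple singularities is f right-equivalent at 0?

E7

The Hessian of f at 0 is [[0, 0], [0, 0]] with rank 0, so corank 2. A Groebner basis of the Jacobian ideal J(f) in C{u,v} is {u^3 + 3*u^2*v + 6*u^2 + 12*u*v + 6*v^2, -3*u^2 + u*v^2 - 6*u*v - 3*v^2, 3*u^2 + 6*u*v + v^3 + 3*v^2}; counting standard monomials gives mu = 7. Corank 2; j^3 = -3*(u + v)^3 is a perfect cube, so E-series; the 4-jet and mu = 7 give E_7.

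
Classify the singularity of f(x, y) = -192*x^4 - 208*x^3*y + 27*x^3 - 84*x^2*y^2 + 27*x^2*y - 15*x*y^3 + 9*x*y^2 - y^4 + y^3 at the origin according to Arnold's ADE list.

The Hessian of f at 0 is [[0, 0], [0, 0]] with rank 0, so corank 2. A Groebner basis of the Jacobian ideal J(f) in C{x,y} is {19683*x^2/16 + 6561*x*y/8 + y^4 + 27*y^3/16 + 2187*y^2/16, x^3 - 189*x^2/16 - 63*x*y/8 + y^3/48 - 21*y^2/16, x^2*y + 405*x^2/16 + 135*x*y/8 - 11*y^3/144 + 45*y^2/16, -81*x^2/2 + x*y^2 - 27*x*y + 5*y^3/18 - 9*y^2/2}; counting standard monomials gives mu = 7. Corank 2; j^3 = (3*x + y)^3 is a perfect cube, so E-series; the 4-jet and mu = 7 give E_7.

E_7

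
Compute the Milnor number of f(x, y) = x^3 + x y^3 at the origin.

The Hessian of f at 0 is [[0, 0], [0, 0]] with rank 0, so corank 2. A Groebner basis of the Jacobian ideal J(f) in C{x,y} is {x^3, x*y^2, 3*x^2 + y^3}; counting standard monomials gives mu = 7. Corank 2; j^3 = x^3 is a perfect cube, so E-series; the 4-jet and mu = 7 give E_7.

7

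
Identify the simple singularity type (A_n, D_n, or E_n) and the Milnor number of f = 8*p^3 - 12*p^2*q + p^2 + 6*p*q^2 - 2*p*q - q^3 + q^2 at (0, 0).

The Hessian of f at 0 has rank 1. Corank 1: A-series; mu = 2 gives A_2.

Type A2, Milnor number mu = 2.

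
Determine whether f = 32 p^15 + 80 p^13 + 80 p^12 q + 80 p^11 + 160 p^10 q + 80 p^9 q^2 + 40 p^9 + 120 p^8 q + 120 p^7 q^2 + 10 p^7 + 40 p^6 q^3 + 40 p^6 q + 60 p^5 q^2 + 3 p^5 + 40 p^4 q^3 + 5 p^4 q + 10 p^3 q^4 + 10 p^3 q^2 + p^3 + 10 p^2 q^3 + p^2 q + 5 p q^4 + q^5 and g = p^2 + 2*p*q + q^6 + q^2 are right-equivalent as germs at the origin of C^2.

No.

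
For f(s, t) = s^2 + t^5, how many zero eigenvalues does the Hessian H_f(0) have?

Hessian at 0 has rank 1.

1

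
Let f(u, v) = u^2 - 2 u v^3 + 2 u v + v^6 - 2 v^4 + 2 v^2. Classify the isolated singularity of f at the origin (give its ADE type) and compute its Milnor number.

Type A1, Milnor number mu = 1.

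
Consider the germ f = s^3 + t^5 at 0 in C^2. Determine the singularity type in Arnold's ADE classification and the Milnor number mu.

Type E_{8}, Milnor number mu = 8.

The Hessian of f at 0 is [[0, 0], [0, 0]] with rank 0, so corank 2. A Groebner basis of the Jacobian ideal J(f) in C{s,t} is {t^4, s^2}; counting standard monomials gives mu = 8. Corank 2; j^3 = s^3 is a perfect cube, so E-series; the 5-jet and mu = 8 give E_8.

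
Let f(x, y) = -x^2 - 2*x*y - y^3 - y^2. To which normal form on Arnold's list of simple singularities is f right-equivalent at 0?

A_2

The Hessian of f at 0 has rank 1. Corank 1: A-series; mu = 2 gives A_2.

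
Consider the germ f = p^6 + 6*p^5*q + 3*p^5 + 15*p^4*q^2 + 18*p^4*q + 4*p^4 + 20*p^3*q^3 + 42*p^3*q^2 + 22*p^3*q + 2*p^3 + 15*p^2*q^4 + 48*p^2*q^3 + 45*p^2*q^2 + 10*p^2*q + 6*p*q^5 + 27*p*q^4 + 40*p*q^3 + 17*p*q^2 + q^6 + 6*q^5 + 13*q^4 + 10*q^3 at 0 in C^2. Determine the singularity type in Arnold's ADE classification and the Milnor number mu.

Type D_{4}, Milnor number mu = 4.

The Hessian of f at 0 has rank 0. Corank 2; j^3 = (p + 2*q)*(2*p^2 + 6*p*q + 5*q^2) splits into three distinct lines over C (the quadratic factor has nonzero discriminant), so D_4.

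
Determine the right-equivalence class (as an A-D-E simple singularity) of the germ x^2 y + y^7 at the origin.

The Hessian of f at 0 is [[0, 0], [0, 0]] with rank 0, so corank 2. A Groebner basis of the Jacobian ideal J(f) in C{x,y} is {x^2/7 + y^6, x^3, x*y}; counting standard monomials gives mu = 8. Corank 2; j^3 = x^2*y has shape L^2 M (L != M), so D-series; mu = 8 gives D_8.

D_{8}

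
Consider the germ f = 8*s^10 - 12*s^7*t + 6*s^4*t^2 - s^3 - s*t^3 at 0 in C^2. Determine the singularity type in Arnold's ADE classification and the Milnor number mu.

Type E_7, Milnor number mu = 7.

The Hessian of f at 0 has rank 0. Corank 2; j^3 = -s^3 is a perfect cube, so E-series; the 4-jet and mu = 7 give E_7.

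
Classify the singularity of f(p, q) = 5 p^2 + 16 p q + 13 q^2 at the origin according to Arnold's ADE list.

The Hessian of f at 0 has rank 2. Corank 0: nondegenerate Morse point, so A_1.

A1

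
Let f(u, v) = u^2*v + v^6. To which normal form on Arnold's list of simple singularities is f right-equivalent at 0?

D_7

The Hessian of f at 0 is [[0, 0], [0, 0]] with rank 0, so corank 2. A Groebner basis of the Jacobian ideal J(f) in C{u,v} is {u^2/6 + v^5, u^3, u*v}; counting standard monomials gives mu = 7. Corank 2; j^3 = u^2*v has shape L^2 M (L != M), so D-series; mu = 7 gives D_7.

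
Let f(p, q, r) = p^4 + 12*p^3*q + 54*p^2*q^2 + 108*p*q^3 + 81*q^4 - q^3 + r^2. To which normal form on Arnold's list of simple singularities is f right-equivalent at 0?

The Hessian of f at 0 has rank 1. Corank 2; j^3 = -q^3 is a perfect cube, so E-series; the 4-jet and mu = 6 give E_6.

E6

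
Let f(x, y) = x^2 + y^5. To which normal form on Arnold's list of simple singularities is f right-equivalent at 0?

The Hessian of f at 0 is [[2, 0], [0, 0]] with rank 1, so corank 1. A Groebner basis of the Jacobian ideal J(f) in C{x,y} is {y^4, x}; counting standard monomials gives mu = 4. Corank 1: A-series; mu = 4 gives A_4.

A4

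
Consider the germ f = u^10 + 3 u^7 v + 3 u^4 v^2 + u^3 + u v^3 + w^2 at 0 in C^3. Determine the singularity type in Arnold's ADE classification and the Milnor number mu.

Type E_{7}, Milnor number mu = 7.

The Hessian of f at 0 is [[0, 0, 0], [0, 0, 0], [0, 0, 2]] with rank 1, so corank 2. A Groebner basis of the Jacobian ideal J(f) in C{u,v,w} is {u^3, u*v^2, 3*u^2 + v^3, w}; counting standard monomials gives mu = 7. Corank 2; j^3 = u^3 is a perfect cube, so E-series; the 4-jet and mu = 7 give E_7.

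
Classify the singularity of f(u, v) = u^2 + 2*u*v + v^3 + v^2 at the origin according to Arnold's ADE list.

A_{2}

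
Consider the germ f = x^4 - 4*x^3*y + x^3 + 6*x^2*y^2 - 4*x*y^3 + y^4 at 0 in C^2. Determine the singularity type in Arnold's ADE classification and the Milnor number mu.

Type E_{6}, Milnor number mu = 6.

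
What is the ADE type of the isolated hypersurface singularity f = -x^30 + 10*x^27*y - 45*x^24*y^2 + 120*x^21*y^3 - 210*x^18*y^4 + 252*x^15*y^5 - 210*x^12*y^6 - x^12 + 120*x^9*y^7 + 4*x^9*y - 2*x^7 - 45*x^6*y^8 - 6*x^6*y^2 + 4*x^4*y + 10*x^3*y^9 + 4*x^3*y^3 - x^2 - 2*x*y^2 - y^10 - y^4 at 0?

A_9

The Hessian of f at 0 has rank 1. Corank 1: A-series; mu = 9 gives A_9.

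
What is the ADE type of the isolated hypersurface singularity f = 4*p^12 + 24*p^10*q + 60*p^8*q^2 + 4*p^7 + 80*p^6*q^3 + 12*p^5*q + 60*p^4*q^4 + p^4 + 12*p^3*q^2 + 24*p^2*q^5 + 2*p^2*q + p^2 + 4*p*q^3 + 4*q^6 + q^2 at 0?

A_1

The Hessian of f at 0 is [[2, 0], [0, 2]] with rank 2, so corank 0. A Groebner basis of the Jacobian ideal J(f) in C{p,q} is {p, q}; counting standard monomials gives mu = 1. Corank 0: nondegenerate Morse point, so A_1.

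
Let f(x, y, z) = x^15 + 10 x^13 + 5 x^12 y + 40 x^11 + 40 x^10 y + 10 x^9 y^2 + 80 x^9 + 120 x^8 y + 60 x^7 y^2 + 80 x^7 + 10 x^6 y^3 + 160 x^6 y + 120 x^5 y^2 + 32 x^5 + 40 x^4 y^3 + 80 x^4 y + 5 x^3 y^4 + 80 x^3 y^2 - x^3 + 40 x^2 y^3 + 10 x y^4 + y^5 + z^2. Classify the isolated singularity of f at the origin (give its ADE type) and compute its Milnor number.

Type E_{8}, Milnor number mu = 8.

The Hessian of f at 0 is [[0, 0, 0], [0, 0, 0], [0, 0, 2]] with rank 1, so corank 2. A Groebner basis of the Jacobian ideal J(f) in C{x,y,z} is {y^5, x*y^3 + y^4/8, x^2, z}; counting standard monomials gives mu = 8. Corank 2; j^3 = -x^3 is a perfect cube, so E-series; the 5-jet and mu = 8 give E_8.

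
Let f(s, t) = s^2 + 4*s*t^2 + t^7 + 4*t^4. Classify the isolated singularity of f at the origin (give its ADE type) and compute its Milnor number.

Type A6, Milnor number mu = 6.

The Hessian of f at 0 has rank 1. Corank 1: A-series; mu = 6 gives A_6.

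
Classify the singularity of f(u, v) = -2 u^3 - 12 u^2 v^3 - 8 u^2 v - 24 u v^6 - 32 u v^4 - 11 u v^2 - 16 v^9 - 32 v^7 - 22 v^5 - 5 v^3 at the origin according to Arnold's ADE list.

D4

The Hessian of f at 0 is [[0, 0], [0, 0]] with rank 0, so corank 2. A Groebner basis of the Jacobian ideal J(f) in C{u,v} is {v^3, u^2 + v^2/2, u*v + v^2/2}; counting standard monomials gives mu = 4. Corank 2; j^3 = -(u + v)*(2*u^2 + 6*u*v + 5*v^2) splits into three distinct lines over C (the quadratic factor has nonzero discriminant), so D_4.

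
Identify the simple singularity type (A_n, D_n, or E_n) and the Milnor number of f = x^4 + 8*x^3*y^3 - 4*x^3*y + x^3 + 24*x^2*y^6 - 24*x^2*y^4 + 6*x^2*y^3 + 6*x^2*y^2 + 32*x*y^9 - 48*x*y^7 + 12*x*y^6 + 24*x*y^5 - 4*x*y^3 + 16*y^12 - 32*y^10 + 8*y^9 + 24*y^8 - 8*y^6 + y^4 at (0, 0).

Type E6, Milnor number mu = 6.

The Hessian of f at 0 is [[0, 0], [0, 0]] with rank 0, so corank 2. A Groebner basis of the Jacobian ideal J(f) in C{x,y} is {y^4, x*y^2 - y^3/3, x^2}; counting standard monomials gives mu = 6. Corank 2; j^3 = x^3 is a perfect cube, so E-series; the 4-jet and mu = 6 give E_6.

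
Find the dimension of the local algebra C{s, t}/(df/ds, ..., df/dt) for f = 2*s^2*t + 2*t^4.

The Hessian of f at 0 has rank 0. Corank 2; j^3 = 2*s^2*t has shape L^2 M (L != M), so D-series; mu = 5 gives D_5.

5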